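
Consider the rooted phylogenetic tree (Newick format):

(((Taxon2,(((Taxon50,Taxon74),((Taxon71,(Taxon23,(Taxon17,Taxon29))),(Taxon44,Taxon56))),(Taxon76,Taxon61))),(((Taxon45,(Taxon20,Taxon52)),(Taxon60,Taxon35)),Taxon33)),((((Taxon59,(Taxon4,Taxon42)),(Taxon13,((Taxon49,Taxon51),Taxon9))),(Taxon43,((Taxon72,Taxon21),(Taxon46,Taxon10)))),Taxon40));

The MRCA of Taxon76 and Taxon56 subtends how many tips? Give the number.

10

The MRCA of Taxon76 and Taxon56 is the node subtending (((Taxon50,Taxon74),((Taxon71,(Taxon23,(Taxon17,Taxon29))),(Taxon44,Taxon56))),(Taxon76,Taxon61)).
That clade contains 10 terminal taxa: Taxon17, Taxon23, Taxon29, Taxon44, Taxon50, Taxon56, Taxon61, Taxon71, Taxon74, Taxon76.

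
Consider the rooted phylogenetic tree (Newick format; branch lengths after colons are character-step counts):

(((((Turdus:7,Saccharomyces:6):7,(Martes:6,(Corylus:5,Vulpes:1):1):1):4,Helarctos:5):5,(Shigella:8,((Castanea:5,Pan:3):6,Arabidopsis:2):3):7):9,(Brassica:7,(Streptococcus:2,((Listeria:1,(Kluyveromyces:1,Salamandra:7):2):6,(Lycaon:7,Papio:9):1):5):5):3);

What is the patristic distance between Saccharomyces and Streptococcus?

The path runs Saccharomyces → … → MRCA → … → Streptococcus; the MRCA is the root of the tree.
Branch lengths along that path: 6 + 7 + 4 + 5 + 9 + 3 + 5 + 2 = 41.

41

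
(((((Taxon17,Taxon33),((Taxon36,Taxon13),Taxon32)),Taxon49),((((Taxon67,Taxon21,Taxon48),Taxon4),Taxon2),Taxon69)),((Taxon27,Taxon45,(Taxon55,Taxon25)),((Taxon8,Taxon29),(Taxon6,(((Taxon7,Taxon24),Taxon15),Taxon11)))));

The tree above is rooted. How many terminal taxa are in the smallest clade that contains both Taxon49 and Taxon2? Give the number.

12

The MRCA of Taxon49 and Taxon2 is the node subtending ((((Taxon17,Taxon33),((Taxon36,Taxon13),Taxon32)),Taxon49),((((Taxon67,Taxon21,Taxon48),Taxon4),Taxon2),Taxon69)).
That clade contains 12 terminal taxa: Taxon13, Taxon17, Taxon2, Taxon21, Taxon32, Taxon33, Taxon36, Taxon4, Taxon48, Taxon49, Taxon67, Taxon69.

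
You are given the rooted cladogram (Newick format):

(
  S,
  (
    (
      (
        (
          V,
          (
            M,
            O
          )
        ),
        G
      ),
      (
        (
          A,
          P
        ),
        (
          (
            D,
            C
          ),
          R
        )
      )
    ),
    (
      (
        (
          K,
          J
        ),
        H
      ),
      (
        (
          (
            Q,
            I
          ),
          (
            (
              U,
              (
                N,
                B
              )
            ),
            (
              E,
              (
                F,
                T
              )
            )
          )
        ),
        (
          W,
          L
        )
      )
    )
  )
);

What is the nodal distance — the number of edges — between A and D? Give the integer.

5

The MRCA of A and D is the node subtending ((A,P),((D,C),R)).
From A up to that node: 2 branches. From D up to the same node: 3 branches. Total: 2 + 3 = 5.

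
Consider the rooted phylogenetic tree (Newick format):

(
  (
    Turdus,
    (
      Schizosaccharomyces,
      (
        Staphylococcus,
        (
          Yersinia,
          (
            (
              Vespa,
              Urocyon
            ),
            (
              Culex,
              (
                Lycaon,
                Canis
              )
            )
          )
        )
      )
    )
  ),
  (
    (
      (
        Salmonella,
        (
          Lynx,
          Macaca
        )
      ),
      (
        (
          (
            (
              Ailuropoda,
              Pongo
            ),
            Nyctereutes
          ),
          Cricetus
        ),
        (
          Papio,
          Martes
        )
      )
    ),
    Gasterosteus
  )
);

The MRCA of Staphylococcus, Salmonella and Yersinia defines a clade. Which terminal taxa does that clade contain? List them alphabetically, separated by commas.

Tracing Staphylococcus: it sits inside (Staphylococcus,(Yersinia,((Vespa,Urocyon),(Culex,(Lycaon,Canis))))).
Tracing Salmonella: it sits inside (Salmonella,(Lynx,Macaca)).
Tracing Yersinia: it sits inside (Yersinia,((Vespa,Urocyon),(Culex,(Lycaon,Canis)))).
The smallest clade enclosing all 3 is the whole tree (their MRCA is the root), so the answer is all 19 tips in alphabetical order.

Ailuropoda, Canis, Cricetus, Culex, Gasterosteus, Lycaon, Lynx, Macaca, Martes, Nyctereutes, Papio, Pongo, Salmonella, Schizosaccharomyces, Staphylococcus, Turdus, Urocyon, Vespa, Yersinia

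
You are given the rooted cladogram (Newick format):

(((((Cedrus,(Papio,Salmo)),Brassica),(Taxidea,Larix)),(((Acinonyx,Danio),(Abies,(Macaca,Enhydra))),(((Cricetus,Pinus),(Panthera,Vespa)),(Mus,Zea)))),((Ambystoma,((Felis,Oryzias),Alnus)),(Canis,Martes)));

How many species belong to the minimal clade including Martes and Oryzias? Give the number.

6

The MRCA of Martes and Oryzias is the node subtending ((Ambystoma,((Felis,Oryzias),Alnus)),(Canis,Martes)).
That clade contains 6 terminal taxa: Alnus, Ambystoma, Canis, Felis, Martes, Oryzias.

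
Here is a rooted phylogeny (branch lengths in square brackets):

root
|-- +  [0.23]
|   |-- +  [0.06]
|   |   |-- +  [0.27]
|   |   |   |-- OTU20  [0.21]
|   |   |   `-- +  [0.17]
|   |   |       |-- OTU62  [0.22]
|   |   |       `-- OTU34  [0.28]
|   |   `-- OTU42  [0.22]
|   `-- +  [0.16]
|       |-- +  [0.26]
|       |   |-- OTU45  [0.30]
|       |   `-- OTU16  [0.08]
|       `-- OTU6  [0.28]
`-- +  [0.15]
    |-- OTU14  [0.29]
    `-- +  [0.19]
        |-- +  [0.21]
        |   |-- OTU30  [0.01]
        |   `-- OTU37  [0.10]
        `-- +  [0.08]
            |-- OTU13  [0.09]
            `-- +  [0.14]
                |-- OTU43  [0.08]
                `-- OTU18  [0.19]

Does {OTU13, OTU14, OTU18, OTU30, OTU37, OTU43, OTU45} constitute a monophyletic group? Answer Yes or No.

The MRCA of the listed taxa is the root, so the smallest clade containing them is the whole tree.
That clade also contains OTU16, OTU20, OTU34, OTU42, OTU6, OTU62, which are not in the proposed group, so the group is not monophyletic.

No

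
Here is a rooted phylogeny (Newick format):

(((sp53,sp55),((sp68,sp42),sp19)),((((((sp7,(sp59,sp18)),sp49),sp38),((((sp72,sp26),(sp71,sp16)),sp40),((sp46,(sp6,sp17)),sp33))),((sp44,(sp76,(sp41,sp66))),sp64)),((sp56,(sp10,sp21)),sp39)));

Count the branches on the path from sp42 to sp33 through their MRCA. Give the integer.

10

The MRCA of sp42 and sp33 is the root of the tree.
From sp42 up to that node: 4 branches. From sp33 up to the same node: 6 branches. Total: 4 + 6 = 10.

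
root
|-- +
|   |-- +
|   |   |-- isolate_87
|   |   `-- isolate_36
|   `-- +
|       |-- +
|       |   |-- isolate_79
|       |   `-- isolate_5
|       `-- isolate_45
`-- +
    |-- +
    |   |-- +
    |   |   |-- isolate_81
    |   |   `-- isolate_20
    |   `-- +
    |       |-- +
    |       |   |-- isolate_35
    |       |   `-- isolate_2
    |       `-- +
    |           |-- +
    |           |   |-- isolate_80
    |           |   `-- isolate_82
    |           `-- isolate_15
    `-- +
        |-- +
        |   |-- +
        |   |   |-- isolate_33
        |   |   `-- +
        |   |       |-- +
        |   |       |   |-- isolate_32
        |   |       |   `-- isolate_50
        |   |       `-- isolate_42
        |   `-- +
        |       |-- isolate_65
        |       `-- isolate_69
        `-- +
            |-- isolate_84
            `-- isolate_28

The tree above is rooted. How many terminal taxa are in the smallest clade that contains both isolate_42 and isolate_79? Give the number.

20

The MRCA of isolate_42 and isolate_79 is the root, so the clade is the entire tree.
That clade contains 20 terminal taxa: isolate_15, isolate_2, isolate_20, isolate_28, isolate_32, isolate_33, isolate_35, isolate_36, isolate_42, isolate_45, isolate_5, isolate_50, isolate_65, isolate_69, isolate_79, isolate_80, isolate_81, isolate_82, isolate_84, isolate_87.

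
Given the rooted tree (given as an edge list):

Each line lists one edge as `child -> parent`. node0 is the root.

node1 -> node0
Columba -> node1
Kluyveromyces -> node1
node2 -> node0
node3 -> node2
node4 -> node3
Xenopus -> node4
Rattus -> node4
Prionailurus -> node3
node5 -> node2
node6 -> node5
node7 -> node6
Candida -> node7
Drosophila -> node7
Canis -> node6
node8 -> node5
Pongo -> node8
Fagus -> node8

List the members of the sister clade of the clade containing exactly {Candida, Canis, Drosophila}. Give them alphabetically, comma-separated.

The clade containing exactly {Candida, Canis, Drosophila} attaches to the tree at the node subtending (((Candida,Drosophila),Canis),(Pongo,Fagus)).
The other lineage descending from that same node — the sister group — is (Pongo,Fagus); its 2 tips in alphabetical order are the answer.

Fagus, Pongo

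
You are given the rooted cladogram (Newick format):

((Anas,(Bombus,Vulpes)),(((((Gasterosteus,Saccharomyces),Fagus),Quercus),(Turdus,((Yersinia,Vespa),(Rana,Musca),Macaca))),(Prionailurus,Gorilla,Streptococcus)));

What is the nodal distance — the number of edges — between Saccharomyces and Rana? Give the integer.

8

The MRCA of Saccharomyces and Rana is the node subtending ((((Gasterosteus,Saccharomyces),Fagus),Quercus),(Turdus,((Yersinia,Vespa),(Rana,Musca),Macaca))).
From Saccharomyces up to that node: 4 branches. From Rana up to the same node: 4 branches. Total: 4 + 4 = 8.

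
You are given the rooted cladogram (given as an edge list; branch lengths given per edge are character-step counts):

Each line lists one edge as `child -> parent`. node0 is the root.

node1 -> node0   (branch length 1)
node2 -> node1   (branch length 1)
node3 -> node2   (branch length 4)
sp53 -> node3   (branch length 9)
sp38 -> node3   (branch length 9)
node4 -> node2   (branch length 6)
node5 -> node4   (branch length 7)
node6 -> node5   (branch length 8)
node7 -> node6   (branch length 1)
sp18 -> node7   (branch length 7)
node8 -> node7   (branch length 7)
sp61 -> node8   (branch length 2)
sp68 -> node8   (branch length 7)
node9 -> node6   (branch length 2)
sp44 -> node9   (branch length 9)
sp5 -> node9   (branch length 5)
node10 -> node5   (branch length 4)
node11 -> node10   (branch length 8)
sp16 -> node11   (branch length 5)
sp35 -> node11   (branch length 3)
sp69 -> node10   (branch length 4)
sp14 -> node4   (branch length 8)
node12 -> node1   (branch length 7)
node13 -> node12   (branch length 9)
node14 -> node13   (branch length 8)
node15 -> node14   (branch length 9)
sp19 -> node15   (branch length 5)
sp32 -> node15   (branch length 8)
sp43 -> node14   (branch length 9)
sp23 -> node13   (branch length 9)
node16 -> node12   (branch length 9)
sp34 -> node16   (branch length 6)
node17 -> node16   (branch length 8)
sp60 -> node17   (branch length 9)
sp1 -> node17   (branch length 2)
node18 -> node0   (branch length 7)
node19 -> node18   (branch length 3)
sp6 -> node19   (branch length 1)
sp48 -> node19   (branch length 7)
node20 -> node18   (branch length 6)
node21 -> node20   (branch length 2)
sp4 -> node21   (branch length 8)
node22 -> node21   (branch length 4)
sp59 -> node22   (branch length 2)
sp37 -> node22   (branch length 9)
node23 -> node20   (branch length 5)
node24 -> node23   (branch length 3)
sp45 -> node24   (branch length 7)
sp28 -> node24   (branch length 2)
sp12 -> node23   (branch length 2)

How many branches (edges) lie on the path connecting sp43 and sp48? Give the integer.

8

The MRCA of sp43 and sp48 is the root of the tree.
From sp43 up to that node: 5 branches. From sp48 up to the same node: 3 branches. Total: 5 + 3 = 8.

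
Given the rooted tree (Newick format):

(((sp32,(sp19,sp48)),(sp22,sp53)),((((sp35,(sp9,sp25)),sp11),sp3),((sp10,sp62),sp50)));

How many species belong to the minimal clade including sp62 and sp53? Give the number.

The MRCA of sp62 and sp53 is the root, so the clade is the entire tree.
That clade contains 13 terminal taxa: sp10, sp11, sp19, sp22, sp25, sp3, sp32, sp35, sp48, sp50, sp53, sp62, sp9.

13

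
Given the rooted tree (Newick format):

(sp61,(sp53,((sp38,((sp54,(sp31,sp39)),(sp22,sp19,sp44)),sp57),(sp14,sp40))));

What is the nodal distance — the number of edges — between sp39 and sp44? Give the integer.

The MRCA of sp39 and sp44 is the node subtending ((sp54,(sp31,sp39)),(sp22,sp19,sp44)).
From sp39 up to that node: 3 branches. From sp44 up to the same node: 2 branches. Total: 3 + 2 = 5.

5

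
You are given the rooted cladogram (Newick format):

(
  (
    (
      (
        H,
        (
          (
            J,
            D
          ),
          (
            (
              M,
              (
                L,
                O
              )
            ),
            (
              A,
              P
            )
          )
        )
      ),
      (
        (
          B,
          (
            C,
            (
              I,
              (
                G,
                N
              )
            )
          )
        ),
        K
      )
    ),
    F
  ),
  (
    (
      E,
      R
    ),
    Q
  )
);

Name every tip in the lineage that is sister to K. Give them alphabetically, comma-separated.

K attaches to the tree at the node subtending ((B,(C,(I,(G,N)))),K).
The other lineage descending from that same node — the sister group — is (B,(C,(I,(G,N)))); its 5 tips in alphabetical order are the answer.

B, C, G, I, N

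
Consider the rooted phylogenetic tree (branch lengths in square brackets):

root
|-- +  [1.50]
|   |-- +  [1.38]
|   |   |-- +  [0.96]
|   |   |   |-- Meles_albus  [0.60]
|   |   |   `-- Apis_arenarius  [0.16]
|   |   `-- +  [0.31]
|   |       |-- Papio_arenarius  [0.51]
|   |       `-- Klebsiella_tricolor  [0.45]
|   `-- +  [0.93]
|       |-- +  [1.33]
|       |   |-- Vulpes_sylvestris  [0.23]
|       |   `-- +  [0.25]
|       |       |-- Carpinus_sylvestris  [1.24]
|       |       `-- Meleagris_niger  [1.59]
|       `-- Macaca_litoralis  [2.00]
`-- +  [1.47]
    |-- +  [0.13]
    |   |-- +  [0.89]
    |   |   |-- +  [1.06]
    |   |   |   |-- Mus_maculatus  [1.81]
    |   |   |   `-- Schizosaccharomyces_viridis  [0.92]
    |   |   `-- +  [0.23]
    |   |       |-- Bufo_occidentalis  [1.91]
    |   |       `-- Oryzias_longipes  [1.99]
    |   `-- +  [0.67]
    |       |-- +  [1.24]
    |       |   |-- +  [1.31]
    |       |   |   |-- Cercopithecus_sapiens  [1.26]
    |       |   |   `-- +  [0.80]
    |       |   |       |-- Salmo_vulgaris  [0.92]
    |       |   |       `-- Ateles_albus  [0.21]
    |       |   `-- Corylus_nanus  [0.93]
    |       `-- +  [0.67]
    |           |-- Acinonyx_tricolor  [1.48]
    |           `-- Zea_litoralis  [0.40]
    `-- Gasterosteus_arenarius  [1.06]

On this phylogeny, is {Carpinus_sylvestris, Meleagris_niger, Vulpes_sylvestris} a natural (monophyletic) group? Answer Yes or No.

The most recent common ancestor of these taxa subtends (Vulpes_sylvestris,(Carpinus_sylvestris,Meleagris_niger)).
That clade has exactly 3 tips — every listed taxon and nothing else — so the group is monophyletic.

Yes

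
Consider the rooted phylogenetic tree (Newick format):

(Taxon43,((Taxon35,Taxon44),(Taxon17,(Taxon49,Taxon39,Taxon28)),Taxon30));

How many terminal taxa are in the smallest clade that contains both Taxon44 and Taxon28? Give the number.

7

The MRCA of Taxon44 and Taxon28 is the node subtending ((Taxon35,Taxon44),(Taxon17,(Taxon49,Taxon39,Taxon28)),Taxon30).
That clade contains 7 terminal taxa: Taxon17, Taxon28, Taxon30, Taxon35, Taxon39, Taxon44, Taxon49.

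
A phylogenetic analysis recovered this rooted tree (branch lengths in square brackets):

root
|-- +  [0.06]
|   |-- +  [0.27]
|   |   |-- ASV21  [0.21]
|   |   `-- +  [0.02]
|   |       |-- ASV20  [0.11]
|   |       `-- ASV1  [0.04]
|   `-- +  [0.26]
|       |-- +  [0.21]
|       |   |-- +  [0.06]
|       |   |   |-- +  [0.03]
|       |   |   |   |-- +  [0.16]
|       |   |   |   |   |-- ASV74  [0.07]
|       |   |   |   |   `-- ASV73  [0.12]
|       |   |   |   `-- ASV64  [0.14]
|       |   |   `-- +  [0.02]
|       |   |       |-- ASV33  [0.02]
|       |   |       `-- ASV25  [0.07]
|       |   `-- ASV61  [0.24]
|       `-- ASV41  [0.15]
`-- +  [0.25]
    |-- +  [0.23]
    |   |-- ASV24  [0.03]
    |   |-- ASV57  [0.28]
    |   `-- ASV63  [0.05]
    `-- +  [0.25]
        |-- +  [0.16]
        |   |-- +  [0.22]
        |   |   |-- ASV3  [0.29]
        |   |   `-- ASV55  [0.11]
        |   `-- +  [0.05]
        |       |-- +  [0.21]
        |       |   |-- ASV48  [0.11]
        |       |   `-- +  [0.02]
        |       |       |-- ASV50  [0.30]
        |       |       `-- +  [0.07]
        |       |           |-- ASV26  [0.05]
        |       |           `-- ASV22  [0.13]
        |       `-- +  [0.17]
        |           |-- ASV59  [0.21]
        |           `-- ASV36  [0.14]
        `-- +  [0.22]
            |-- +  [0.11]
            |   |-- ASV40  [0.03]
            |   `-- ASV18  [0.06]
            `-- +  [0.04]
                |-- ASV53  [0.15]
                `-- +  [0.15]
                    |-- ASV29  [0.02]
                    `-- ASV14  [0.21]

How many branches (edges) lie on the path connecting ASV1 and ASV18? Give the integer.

The MRCA of ASV1 and ASV18 is the root of the tree.
From ASV1 up to that node: 4 branches. From ASV18 up to the same node: 5 branches. Total: 4 + 5 = 9.

9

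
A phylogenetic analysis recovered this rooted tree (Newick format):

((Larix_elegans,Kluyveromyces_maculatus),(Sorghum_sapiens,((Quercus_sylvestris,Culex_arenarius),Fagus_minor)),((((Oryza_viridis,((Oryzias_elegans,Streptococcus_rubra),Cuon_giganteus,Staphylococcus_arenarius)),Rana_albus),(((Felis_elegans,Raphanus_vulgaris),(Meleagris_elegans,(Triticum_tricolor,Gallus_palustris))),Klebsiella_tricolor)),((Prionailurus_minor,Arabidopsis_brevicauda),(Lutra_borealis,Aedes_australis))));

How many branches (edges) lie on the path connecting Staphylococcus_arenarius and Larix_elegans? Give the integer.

The MRCA of Staphylococcus_arenarius and Larix_elegans is the root of the tree.
From Staphylococcus_arenarius up to that node: 6 branches. From Larix_elegans up to the same node: 2 branches. Total: 6 + 2 = 8.

8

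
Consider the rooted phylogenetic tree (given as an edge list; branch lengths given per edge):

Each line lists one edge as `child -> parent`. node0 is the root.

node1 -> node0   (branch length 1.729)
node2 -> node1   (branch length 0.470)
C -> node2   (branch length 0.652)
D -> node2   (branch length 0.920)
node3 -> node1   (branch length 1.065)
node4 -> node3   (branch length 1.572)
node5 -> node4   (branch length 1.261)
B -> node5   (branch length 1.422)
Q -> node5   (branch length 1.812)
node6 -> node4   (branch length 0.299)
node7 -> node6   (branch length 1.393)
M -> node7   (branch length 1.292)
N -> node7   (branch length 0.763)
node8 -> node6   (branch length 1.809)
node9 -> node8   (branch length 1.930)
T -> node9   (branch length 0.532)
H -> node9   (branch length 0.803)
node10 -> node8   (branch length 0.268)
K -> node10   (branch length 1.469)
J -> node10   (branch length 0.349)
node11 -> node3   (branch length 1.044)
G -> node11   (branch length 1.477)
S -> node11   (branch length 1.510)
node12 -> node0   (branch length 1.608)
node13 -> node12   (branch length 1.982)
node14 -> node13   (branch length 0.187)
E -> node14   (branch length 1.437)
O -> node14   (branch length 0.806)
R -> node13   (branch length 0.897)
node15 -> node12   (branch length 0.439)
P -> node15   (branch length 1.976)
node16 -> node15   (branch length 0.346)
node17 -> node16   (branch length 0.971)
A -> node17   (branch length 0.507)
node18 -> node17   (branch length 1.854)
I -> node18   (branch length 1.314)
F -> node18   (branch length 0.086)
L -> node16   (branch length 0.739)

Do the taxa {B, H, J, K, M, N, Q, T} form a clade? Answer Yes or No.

Yes

The most recent common ancestor of these taxa subtends ((B,Q),((M,N),((T,H),(K,J)))).
That clade has exactly 8 tips — every listed taxon and nothing else — so the group is monophyletic.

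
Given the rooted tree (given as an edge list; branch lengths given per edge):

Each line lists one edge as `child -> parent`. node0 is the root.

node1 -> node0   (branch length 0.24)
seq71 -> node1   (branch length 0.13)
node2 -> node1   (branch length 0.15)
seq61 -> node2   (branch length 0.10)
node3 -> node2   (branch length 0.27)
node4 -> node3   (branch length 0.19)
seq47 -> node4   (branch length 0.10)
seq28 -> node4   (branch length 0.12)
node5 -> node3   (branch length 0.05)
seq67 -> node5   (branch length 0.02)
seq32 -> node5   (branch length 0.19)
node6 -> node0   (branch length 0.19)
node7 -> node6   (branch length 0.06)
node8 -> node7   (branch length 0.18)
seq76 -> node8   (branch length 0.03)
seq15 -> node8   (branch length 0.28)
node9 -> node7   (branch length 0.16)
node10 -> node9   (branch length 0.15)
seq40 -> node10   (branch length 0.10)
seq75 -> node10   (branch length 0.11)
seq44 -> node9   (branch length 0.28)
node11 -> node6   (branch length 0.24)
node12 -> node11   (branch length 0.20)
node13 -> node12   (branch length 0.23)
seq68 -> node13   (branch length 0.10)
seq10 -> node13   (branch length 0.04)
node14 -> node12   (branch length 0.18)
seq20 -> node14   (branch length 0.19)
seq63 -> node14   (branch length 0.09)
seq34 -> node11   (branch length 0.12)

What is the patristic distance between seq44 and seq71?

1.06

The path runs seq44 → … → MRCA → … → seq71; the MRCA is the root of the tree.
Branch lengths along that path: 0.28 + 0.16 + 0.06 + 0.19 + 0.24 + 0.13 = 1.06.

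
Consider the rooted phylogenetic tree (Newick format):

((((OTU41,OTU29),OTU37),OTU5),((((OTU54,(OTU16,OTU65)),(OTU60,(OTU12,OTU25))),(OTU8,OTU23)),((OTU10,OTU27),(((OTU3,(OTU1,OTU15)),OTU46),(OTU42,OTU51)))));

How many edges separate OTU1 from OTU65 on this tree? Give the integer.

11

The MRCA of OTU1 and OTU65 is the node subtending ((((OTU54,(OTU16,OTU65)),(OTU60,(OTU12,OTU25))),(OTU8,OTU23)),((OTU10,OTU27),(((OTU3,(OTU1,OTU15)),OTU46),(OTU42,OTU51)))).
From OTU1 up to that node: 6 branches. From OTU65 up to the same node: 5 branches. Total: 6 + 5 = 11.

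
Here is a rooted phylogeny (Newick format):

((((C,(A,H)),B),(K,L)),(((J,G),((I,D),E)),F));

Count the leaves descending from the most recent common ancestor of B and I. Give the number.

The MRCA of B and I is the root, so the clade is the entire tree.
That clade contains 12 terminal taxa: A, B, C, D, E, F, G, H, I, J, K, L.

12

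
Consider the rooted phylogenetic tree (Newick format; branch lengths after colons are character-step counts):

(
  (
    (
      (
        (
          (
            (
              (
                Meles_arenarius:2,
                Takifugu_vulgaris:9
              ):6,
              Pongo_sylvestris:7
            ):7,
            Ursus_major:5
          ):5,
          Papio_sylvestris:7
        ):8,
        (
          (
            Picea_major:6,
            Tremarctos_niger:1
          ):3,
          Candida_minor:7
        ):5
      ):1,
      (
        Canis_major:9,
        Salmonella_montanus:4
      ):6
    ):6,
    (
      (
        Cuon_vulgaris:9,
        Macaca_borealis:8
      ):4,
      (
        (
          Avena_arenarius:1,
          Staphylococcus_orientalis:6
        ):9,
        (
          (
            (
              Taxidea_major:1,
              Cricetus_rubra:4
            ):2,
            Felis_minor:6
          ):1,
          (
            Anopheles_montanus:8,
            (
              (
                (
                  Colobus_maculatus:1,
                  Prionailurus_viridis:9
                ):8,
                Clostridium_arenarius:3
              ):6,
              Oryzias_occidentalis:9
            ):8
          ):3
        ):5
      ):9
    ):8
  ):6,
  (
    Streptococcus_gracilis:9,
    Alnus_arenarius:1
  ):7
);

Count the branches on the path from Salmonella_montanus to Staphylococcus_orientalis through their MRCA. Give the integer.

7

The MRCA of Salmonella_montanus and Staphylococcus_orientalis is the node subtending (((((((Meles_arenarius,Takifugu_vulgaris),Pongo_sylvestris),Ursus_major),Papio_sylvestris),((Picea_major,Tremarctos_niger),Candida_minor)),(Canis_major,Salmonella_montanus)),((Cuon_vulgaris,Macaca_borealis),((Avena_arenarius,Staphylococcus_orientalis),(((Taxidea_major,Cricetus_rubra),Felis_minor),(Anopheles_montanus,(((Colobus_maculatus,Prionailurus_viridis),Clostridium_arenarius),Oryzias_occidentalis)))))).
From Salmonella_montanus up to that node: 3 branches. From Staphylococcus_orientalis up to the same node: 4 branches. Total: 3 + 4 = 7.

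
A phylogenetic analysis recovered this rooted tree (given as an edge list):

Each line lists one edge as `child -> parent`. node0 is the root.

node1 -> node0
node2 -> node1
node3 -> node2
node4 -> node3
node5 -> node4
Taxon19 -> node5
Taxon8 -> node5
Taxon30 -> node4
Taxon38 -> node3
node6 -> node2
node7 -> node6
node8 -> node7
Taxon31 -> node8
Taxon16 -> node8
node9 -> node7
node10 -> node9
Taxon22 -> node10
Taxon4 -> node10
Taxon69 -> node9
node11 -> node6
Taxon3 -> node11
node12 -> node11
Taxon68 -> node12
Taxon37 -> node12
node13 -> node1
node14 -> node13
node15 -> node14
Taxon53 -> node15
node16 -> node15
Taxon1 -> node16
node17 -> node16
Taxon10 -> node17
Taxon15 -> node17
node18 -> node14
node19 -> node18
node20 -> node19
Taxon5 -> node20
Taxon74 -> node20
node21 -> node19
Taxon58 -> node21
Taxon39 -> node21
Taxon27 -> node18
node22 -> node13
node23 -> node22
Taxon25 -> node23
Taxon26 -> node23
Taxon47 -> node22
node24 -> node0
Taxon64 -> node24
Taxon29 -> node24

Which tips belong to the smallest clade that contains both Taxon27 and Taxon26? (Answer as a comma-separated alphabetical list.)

Tracing Taxon27: it sits inside (((Taxon5,Taxon74),(Taxon58,Taxon39)),Taxon27).
Tracing Taxon26: it sits inside (Taxon25,Taxon26).
The smallest clade enclosing both is (((Taxon53,(Taxon1,(Taxon10,Taxon15))),(((Taxon5,Taxon74),(Taxon58,Taxon39)),Taxon27)),((Taxon25,Taxon26),Taxon47)); the answer is its 12 terminal taxa in alphabetical order.

Taxon1, Taxon10, Taxon15, Taxon25, Taxon26, Taxon27, Taxon39, Taxon47, Taxon5, Taxon53, Taxon58, Taxon74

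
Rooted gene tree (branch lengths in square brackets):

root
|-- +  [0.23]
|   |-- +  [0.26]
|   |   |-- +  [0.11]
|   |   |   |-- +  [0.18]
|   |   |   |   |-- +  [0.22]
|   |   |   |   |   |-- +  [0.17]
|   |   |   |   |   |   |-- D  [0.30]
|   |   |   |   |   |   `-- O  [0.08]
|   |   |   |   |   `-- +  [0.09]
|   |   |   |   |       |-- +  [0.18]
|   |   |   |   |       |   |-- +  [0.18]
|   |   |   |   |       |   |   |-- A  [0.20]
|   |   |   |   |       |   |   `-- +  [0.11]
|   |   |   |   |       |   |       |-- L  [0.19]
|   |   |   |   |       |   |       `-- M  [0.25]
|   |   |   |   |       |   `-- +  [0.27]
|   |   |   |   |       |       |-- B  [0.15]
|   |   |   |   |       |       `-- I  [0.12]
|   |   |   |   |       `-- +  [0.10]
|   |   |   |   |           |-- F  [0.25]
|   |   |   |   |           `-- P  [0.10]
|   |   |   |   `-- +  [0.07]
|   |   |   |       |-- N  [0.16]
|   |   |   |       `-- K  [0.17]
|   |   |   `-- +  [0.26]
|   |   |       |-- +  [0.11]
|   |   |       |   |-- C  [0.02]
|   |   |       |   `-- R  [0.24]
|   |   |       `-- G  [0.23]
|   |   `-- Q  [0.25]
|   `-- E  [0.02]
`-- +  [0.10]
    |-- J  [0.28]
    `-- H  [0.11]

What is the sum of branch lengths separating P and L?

0.86

The path runs P → … → MRCA → … → L; the MRCA is the node subtending (((A,(L,M)),(B,I)),(F,P)).
Branch lengths along that path: 0.10 + 0.10 + 0.18 + 0.18 + 0.11 + 0.19 = 0.86.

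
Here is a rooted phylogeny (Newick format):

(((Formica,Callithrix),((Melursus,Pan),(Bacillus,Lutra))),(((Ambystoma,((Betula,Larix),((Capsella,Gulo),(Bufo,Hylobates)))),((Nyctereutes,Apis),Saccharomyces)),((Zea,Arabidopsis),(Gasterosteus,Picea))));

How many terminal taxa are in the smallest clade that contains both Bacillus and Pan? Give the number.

4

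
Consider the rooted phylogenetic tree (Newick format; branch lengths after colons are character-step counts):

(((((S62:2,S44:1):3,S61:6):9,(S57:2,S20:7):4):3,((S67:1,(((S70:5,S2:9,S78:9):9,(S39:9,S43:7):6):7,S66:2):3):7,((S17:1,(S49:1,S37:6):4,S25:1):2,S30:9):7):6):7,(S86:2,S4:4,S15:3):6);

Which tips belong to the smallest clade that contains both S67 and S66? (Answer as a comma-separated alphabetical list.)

S2, S39, S43, S66, S67, S70, S78

Tracing S67: it sits inside (S67,(((S70,S2,S78),(S39,S43)),S66)).
Tracing S66: it sits inside (((S70,S2,S78),(S39,S43)),S66).
The smallest clade enclosing both is (S67,(((S70,S2,S78),(S39,S43)),S66)); the answer is its 7 terminal taxa in alphabetical order.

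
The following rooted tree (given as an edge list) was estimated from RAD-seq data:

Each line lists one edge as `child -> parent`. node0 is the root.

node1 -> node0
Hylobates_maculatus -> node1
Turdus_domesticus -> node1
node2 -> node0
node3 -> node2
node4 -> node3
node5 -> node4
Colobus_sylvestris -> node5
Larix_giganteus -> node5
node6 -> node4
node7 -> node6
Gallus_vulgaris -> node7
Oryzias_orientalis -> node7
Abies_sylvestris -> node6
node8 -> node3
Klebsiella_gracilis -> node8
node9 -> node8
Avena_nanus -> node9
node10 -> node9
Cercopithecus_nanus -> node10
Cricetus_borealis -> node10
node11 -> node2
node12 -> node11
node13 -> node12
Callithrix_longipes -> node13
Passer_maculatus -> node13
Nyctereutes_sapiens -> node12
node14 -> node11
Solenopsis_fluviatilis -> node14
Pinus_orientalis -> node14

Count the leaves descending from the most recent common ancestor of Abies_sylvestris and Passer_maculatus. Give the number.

14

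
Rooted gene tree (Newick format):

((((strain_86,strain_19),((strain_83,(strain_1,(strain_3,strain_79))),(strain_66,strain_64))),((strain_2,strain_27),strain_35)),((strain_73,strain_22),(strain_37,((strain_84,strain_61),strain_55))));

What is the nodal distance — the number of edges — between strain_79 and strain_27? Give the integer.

The MRCA of strain_79 and strain_27 is the node subtending (((strain_86,strain_19),((strain_83,(strain_1,(strain_3,strain_79))),(strain_66,strain_64))),((strain_2,strain_27),strain_35)).
From strain_79 up to that node: 6 branches. From strain_27 up to the same node: 3 branches. Total: 6 + 3 = 9.

9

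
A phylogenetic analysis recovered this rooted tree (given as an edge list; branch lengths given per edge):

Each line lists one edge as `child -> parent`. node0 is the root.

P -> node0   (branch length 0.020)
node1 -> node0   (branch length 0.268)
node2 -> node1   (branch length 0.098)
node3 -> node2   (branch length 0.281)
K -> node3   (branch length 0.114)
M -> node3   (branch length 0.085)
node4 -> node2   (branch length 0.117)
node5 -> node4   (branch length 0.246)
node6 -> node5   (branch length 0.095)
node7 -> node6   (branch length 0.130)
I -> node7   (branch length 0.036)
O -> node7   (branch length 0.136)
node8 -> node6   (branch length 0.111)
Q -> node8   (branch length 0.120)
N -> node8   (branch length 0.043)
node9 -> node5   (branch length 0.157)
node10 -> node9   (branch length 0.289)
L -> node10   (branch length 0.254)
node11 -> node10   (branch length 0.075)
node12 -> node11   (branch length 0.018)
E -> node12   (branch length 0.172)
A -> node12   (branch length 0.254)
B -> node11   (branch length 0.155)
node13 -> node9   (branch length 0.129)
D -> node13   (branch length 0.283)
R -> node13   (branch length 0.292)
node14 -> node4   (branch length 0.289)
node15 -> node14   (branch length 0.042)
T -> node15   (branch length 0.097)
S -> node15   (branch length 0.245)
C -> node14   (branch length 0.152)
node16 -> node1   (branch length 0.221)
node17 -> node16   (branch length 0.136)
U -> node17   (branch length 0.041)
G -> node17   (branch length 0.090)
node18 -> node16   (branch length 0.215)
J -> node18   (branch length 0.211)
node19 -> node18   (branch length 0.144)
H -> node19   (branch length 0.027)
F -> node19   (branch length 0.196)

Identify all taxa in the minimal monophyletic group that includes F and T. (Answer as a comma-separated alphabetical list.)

A, B, C, D, E, F, G, H, I, J, K, L, M, N, O, Q, R, S, T, U

Tracing F: it sits inside (H,F).
Tracing T: it sits inside (T,S).
The smallest clade enclosing both is (((K,M),((((I,O),(Q,N)),((L,((E,A),B)),(D,R))),((T,S),C))),((U,G),(J,(H,F)))); the answer is its 20 terminal taxa in alphabetical order.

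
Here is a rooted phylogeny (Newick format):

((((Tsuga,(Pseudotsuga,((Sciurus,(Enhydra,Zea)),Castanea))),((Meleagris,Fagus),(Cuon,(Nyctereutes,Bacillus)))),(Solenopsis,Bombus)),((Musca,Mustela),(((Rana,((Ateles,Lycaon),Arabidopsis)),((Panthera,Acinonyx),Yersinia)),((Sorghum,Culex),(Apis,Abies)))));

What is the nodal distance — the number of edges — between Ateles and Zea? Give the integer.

15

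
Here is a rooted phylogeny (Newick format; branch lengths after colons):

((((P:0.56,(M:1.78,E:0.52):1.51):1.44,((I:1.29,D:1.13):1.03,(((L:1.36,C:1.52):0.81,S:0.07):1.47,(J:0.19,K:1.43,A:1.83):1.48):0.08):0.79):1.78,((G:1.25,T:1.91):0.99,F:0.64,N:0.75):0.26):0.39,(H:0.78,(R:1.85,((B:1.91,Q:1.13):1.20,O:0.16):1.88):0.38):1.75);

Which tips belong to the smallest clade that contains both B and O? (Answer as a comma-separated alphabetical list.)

Tracing B: it sits inside (B,Q).
Tracing O: it sits inside ((B,Q),O).
The smallest clade enclosing both is ((B,Q),O); the answer is its 3 terminal taxa in alphabetical order.

B, O, Q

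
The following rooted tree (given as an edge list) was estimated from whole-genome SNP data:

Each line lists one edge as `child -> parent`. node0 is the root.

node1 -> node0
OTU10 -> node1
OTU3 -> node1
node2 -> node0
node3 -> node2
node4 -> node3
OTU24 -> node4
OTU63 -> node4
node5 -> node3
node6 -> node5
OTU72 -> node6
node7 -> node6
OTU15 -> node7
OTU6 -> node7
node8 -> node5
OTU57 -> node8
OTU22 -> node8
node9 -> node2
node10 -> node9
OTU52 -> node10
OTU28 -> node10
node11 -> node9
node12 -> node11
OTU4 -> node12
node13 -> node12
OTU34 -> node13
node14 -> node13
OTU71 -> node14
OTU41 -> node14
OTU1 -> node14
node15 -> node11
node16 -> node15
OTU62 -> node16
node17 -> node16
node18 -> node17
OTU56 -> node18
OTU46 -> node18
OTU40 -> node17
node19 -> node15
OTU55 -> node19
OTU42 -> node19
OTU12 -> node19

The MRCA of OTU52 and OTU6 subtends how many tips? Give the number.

21

The MRCA of OTU52 and OTU6 is the node subtending (((OTU24,OTU63),((OTU72,(OTU15,OTU6)),(OTU57,OTU22))),((OTU52,OTU28),((OTU4,(OTU34,(OTU71,OTU41,OTU1))),((OTU62,((OTU56,OTU46),OTU40)),(OTU55,OTU42,OTU12))))).
That clade contains 21 terminal taxa: OTU1, OTU12, OTU15, OTU22, OTU24, OTU28, OTU34, OTU4, OTU40, OTU41, OTU42, OTU46, OTU52, OTU55, OTU56, OTU57, OTU6, OTU62, OTU63, OTU71, OTU72.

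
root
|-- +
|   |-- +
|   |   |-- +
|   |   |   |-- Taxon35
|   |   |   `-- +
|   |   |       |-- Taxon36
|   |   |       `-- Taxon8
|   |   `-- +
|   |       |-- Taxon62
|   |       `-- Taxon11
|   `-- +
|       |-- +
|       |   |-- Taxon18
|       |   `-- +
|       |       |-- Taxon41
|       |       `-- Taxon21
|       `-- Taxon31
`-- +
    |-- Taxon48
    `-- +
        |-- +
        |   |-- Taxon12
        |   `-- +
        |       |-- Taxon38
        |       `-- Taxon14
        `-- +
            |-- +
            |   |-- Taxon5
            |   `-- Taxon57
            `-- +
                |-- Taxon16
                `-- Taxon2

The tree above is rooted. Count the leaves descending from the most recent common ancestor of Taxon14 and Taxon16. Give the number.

7

The MRCA of Taxon14 and Taxon16 is the node subtending ((Taxon12,(Taxon38,Taxon14)),((Taxon5,Taxon57),(Taxon16,Taxon2))).
That clade contains 7 terminal taxa: Taxon12, Taxon14, Taxon16, Taxon2, Taxon38, Taxon5, Taxon57.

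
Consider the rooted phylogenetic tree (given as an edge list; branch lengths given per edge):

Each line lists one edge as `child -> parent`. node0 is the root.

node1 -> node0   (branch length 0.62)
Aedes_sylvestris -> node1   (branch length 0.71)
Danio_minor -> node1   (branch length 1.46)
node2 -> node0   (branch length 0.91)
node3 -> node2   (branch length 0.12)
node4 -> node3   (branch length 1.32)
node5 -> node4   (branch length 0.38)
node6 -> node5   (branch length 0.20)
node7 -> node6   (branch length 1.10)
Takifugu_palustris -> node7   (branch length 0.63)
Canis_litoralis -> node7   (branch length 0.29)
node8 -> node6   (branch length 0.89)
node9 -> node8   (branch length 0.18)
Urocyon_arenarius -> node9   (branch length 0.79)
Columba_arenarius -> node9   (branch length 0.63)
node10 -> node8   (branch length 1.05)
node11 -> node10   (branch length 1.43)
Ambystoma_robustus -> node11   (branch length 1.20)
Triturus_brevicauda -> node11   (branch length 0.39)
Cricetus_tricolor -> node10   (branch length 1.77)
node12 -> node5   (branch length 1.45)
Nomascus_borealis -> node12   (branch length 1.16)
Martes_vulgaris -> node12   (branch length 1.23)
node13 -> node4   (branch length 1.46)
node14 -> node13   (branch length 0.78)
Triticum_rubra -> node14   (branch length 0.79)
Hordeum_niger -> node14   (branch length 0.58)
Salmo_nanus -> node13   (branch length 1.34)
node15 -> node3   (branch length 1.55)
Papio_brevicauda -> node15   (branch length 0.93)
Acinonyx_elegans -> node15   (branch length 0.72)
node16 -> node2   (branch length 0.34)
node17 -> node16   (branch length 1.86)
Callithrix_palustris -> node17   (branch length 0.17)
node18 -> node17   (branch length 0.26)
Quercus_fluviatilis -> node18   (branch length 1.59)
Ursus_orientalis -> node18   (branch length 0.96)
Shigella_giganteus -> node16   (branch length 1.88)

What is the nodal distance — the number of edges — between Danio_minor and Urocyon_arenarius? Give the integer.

10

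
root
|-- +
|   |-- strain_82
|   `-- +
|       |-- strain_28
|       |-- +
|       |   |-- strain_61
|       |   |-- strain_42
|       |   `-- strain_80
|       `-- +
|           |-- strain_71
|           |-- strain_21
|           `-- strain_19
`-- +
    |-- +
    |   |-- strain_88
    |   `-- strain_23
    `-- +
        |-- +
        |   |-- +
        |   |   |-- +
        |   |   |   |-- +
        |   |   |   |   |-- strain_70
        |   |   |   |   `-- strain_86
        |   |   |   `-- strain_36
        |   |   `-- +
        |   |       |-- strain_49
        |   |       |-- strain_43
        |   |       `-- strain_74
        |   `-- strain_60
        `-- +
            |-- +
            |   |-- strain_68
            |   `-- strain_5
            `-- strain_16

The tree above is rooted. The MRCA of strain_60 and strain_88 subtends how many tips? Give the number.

12

The MRCA of strain_60 and strain_88 is the node subtending ((strain_88,strain_23),(((((strain_70,strain_86),strain_36),(strain_49,strain_43,strain_74)),strain_60),((strain_68,strain_5),strain_16))).
That clade contains 12 terminal taxa: strain_16, strain_23, strain_36, strain_43, strain_49, strain_5, strain_60, strain_68, strain_70, strain_74, strain_86, strain_88.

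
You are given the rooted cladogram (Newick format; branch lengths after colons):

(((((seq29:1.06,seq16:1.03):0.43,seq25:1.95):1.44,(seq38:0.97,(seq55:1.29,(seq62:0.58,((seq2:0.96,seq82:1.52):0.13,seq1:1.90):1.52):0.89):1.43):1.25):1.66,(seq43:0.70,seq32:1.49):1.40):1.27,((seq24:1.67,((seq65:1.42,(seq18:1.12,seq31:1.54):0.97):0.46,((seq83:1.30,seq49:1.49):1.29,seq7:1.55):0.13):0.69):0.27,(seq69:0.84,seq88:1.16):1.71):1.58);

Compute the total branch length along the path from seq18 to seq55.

The path runs seq18 → … → MRCA → … → seq55; the MRCA is the root of the tree.
Branch lengths along that path: 1.12 + 0.97 + 0.46 + 0.69 + 0.27 + 1.58 + 1.27 + 1.66 + 1.25 + 1.43 + 1.29 = 11.99.

11.99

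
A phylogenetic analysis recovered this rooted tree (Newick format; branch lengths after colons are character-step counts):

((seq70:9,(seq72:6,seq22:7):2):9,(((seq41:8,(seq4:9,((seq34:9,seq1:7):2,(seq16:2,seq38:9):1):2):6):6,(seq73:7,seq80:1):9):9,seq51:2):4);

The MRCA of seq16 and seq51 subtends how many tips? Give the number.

The MRCA of seq16 and seq51 is the node subtending (((seq41,(seq4,((seq34,seq1),(seq16,seq38)))),(seq73,seq80)),seq51).
That clade contains 9 terminal taxa: seq1, seq16, seq34, seq38, seq4, seq41, seq51, seq73, seq80.

9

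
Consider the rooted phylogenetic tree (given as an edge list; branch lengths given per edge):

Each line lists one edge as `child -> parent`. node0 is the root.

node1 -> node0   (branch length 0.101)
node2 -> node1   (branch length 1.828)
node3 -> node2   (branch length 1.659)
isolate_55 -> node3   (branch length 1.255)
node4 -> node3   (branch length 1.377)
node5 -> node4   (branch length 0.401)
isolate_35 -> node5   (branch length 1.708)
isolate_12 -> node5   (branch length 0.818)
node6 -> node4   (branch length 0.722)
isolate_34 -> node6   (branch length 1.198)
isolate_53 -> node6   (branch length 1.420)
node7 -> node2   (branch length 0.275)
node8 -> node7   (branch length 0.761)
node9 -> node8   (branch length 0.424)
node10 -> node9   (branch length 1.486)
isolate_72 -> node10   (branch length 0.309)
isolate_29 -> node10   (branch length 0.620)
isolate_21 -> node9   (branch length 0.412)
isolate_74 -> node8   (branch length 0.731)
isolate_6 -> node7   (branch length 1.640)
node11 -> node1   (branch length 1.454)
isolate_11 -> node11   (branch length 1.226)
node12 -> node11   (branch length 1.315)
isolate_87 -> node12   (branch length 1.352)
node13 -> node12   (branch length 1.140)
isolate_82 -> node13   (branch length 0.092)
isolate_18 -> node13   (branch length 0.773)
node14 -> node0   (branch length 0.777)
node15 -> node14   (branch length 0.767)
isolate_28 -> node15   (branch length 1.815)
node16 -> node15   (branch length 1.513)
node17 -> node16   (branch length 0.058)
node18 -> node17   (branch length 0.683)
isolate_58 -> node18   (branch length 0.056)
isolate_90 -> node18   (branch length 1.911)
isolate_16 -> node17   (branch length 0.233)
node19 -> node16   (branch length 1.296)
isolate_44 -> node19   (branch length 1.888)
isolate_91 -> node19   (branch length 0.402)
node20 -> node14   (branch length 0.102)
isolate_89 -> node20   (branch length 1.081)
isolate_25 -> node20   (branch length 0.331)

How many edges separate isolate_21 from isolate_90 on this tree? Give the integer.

12

The MRCA of isolate_21 and isolate_90 is the root of the tree.
From isolate_21 up to that node: 6 branches. From isolate_90 up to the same node: 6 branches. Total: 6 + 6 = 12.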